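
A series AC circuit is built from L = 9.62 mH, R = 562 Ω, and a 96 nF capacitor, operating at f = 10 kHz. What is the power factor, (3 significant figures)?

ω = 2πf = 62830 rad/s
X_L = ωL = 604 Ω
X_C = 1/(ωC) = 166 Ω
Net reactance X = X_L − X_C = 439 Ω
Z = 562 + j439 Ω
|Z| = √(562² + 439²) = 713 Ω
∠Z = arctan(439/562) = 38.0°
cos φ = cos(38.0°) = 0.788

0.788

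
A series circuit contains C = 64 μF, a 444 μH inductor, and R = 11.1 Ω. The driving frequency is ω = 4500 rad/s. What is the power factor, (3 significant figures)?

X_L = ωL = 2.00 Ω
X_C = 1/(ωC) = 3.47 Ω
Net reactance X = X_L − X_C = -1.47 Ω
Z = 11.1 − j1.47 Ω
|Z| = √(11.1² + 1.47²) = 11.2 Ω
∠Z = arctan(-1.47/11.1) = -7.57°
cos φ = cos(-7.57°) = 0.991

0.991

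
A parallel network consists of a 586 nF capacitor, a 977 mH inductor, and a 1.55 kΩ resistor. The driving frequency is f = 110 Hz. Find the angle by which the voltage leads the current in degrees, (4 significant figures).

ω = 2πf = 691.2 rad/s
X_L = ωL = 675.3 Ω
X_C = 1/(ωC) = 2469 Ω
Parallel: admittances add. Y = 1/R + 1/(jωL) + jωC
Y = (0.0006452 − j0.001076) S
|Y| = 0.001255 S → |Z| = 1/|Y| = 797.1 Ω, ∠Z = −∠Y = 59.05°

59.05°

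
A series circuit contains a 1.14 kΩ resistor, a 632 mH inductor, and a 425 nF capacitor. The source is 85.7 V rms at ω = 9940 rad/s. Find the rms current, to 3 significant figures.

X_L = ωL = 6280 Ω
X_C = 1/(ωC) = 237 Ω
Net reactance X = X_L − X_C = 6050 Ω
Z = 1140 + j6050 Ω
|Z| = √(1140² + 6050²) = 6150 Ω
I = V/|Z| = 85.7/6150 = 13.9 mA

13.9 mA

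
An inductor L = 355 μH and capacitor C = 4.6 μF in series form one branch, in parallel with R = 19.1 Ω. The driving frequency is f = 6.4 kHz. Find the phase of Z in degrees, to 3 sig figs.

ω = 2πf = 40210 rad/s
X_L = ωL = 14.3 Ω
X_C = 1/(ωC) = 5.41 Ω
Branch 1: Z₁ = R = 19.1 Ω
Branch 2 (series LC): Z₂ = j(X_L − X_C) = j8.87 Ω
Parallel: Z = Z₁Z₂/(Z₁+Z₂), |Z| = 8.04 Ω, ∠Z = 65.1°

65.1°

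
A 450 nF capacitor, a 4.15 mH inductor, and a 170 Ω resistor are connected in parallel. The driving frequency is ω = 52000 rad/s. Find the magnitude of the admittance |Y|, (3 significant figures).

19.7 mS

X_L = ωL = 216 Ω
X_C = 1/(ωC) = 42.7 Ω
Parallel: admittances add. Y = 1/R + 1/(jωL) + jωC
Y = (0.00588 + j0.0188) S
|Y| = 0.0197 S → |Z| = 1/|Y| = 50.8 Ω, ∠Z = −∠Y = -72.6°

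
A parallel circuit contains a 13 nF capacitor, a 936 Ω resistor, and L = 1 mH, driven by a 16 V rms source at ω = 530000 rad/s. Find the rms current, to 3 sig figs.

X_L = ωL = 530 Ω
X_C = 1/(ωC) = 145 Ω
Parallel: admittances add. Y = 1/R + 1/(jωL) + jωC
Y = (0.00107 + j0.00500) S
|Y| = 0.00512 S → |Z| = 1/|Y| = 195 Ω, ∠Z = −∠Y = -77.9°
I = V/|Z| = 16/195 = 81.9 mA

81.9 mA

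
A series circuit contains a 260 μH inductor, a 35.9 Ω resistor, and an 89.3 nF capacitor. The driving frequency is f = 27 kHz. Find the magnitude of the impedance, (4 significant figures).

ω = 2πf = 169600 rad/s
X_L = ωL = 44.11 Ω
X_C = 1/(ωC) = 66.01 Ω
Net reactance X = X_L − X_C = -21.90 Ω
Z = 35.90 − j21.90 Ω
|Z| = √(35.90² + 21.90²) = 42.05 Ω

42.05 Ω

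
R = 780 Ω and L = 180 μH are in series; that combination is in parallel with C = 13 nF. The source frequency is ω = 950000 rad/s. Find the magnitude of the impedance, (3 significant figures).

82.3 Ω

X_L = ωL = 171 Ω
X_C = 1/(ωC) = 81.0 Ω
Branch 1 (R+jX_L): Z₁ = 780 + j171 Ω, |Z₁| = 799 Ω
Branch 2 (−jX_C): Z₂ = −j81.0 Ω
Parallel: Z = Z₁Z₂/(Z₁+Z₂), |Z| = 82.3 Ω, ∠Z = -84.2°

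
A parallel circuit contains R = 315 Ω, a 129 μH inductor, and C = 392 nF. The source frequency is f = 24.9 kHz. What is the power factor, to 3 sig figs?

ω = 2πf = 156500 rad/s
X_L = ωL = 20.2 Ω
X_C = 1/(ωC) = 16.3 Ω
Parallel: admittances add. Y = 1/R + 1/(jωL) + jωC
Y = (0.00317 + j0.0118) S
|Y| = 0.0122 S → |Z| = 1/|Y| = 82.0 Ω, ∠Z = −∠Y = -74.9°
cos φ = cos(-74.9°) = 0.260

0.260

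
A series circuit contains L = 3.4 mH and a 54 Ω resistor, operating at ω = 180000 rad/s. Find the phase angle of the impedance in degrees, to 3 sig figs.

X_L = ωL = 612 Ω
Z = 54.0 + j612 Ω
|Z| = √(54.0² + 612²) = 614 Ω
∠Z = arctan(612/54.0) = 85.0°

85.0°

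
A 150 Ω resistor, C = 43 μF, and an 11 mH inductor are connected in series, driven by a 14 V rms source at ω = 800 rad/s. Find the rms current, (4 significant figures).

92.49 mA

X_L = ωL = 8.800 Ω
X_C = 1/(ωC) = 29.07 Ω
Net reactance X = X_L − X_C = -20.27 Ω
Z = 150.0 − j20.27 Ω
|Z| = √(150.0² + 20.27²) = 151.4 Ω
I = V/|Z| = 14/151.4 = 92.49 mA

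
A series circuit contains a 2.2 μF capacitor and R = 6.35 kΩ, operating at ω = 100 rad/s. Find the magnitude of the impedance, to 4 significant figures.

7809 Ω

X_C = 1/(ωC) = 4545 Ω
Z = 6350 − j4545 Ω
|Z| = √(6350² + 4545²) = 7809 Ω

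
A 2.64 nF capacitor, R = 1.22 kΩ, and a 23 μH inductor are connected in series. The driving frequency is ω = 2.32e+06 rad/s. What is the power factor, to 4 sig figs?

X_L = ωL = 53.36 Ω
X_C = 1/(ωC) = 163.3 Ω
Net reactance X = X_L − X_C = -109.9 Ω
Z = 1220 − j109.9 Ω
|Z| = √(1220² + 109.9²) = 1225 Ω
∠Z = arctan(-109.9/1220) = -5.148°
cos φ = cos(-5.148°) = 0.9960

0.9960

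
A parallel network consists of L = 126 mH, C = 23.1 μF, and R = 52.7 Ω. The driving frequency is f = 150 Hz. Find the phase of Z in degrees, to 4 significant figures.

-35.13°

ω = 2πf = 942.5 rad/s
X_L = ωL = 118.8 Ω
X_C = 1/(ωC) = 45.93 Ω
Parallel: admittances add. Y = 1/R + 1/(jωL) + jωC
Y = (0.01898 + j0.01335) S
|Y| = 0.02320 S → |Z| = 1/|Y| = 43.10 Ω, ∠Z = −∠Y = -35.13°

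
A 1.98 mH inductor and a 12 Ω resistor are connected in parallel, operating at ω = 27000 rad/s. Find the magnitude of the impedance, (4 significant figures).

11.71 Ω

X_L = ωL = 53.46 Ω
Parallel: admittances add. Y = 1/R + 1/(jωL)
Y = (0.08333 − j0.01871) S
|Y| = 0.08541 S → |Z| = 1/|Y| = 11.71 Ω, ∠Z = −∠Y = 12.65°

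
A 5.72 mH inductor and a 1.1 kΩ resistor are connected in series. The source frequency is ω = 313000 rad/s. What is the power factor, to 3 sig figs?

X_L = ωL = 1790 Ω
Z = 1100 + j1790 Ω
|Z| = √(1100² + 1790²) = 2100 Ω
∠Z = arctan(1790/1100) = 58.4°
cos φ = cos(58.4°) = 0.523

0.523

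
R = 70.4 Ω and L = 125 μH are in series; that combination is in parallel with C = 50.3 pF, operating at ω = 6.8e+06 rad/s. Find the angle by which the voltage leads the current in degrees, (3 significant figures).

X_L = ωL = 850 Ω
X_C = 1/(ωC) = 2920 Ω
Branch 1 (R+jX_L): Z₁ = 70.4 + j850 Ω, |Z₁| = 853 Ω
Branch 2 (−jX_C): Z₂ = −j2920 Ω
Parallel: Z = Z₁Z₂/(Z₁+Z₂), |Z| = 1200 Ω, ∠Z = 83.3°

83.3°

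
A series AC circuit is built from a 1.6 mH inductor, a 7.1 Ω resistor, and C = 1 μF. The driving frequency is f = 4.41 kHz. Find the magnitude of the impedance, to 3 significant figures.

10.9 Ω

ω = 2πf = 27710 rad/s
X_L = ωL = 44.3 Ω
X_C = 1/(ωC) = 36.1 Ω
Net reactance X = X_L − X_C = 8.24 Ω
Z = 7.10 + j8.24 Ω
|Z| = √(7.10² + 8.24²) = 10.9 Ω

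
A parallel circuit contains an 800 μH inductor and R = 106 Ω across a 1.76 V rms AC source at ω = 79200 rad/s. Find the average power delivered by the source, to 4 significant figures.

X_L = ωL = 63.36 Ω
Parallel: admittances add. Y = 1/R + 1/(jωL)
Y = (0.009434 − j0.01578) S
|Y| = 0.01839 S → |Z| = 1/|Y| = 54.39 Ω, ∠Z = −∠Y = 59.13°
I = V/|Z| = 32.36 mA
P = VI cos φ = 1.76 × 0.03236 × cos(59.13°) = 29.22 mW

29.22 mW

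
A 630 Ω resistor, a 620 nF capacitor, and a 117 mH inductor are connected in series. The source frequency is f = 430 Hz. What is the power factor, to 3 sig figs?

ω = 2πf = 2702 rad/s
X_L = ωL = 316 Ω
X_C = 1/(ωC) = 597 Ω
Net reactance X = X_L − X_C = -281 Ω
Z = 630 − j281 Ω
|Z| = √(630² + 281²) = 690 Ω
∠Z = arctan(-281/630) = -24.0°
cos φ = cos(-24.0°) = 0.913

0.913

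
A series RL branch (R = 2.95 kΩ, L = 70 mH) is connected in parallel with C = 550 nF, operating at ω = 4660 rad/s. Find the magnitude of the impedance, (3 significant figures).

392 Ω

X_L = ωL = 326 Ω
X_C = 1/(ωC) = 390 Ω
Branch 1 (R+jX_L): Z₁ = 2950 + j326 Ω, |Z₁| = 2970 Ω
Branch 2 (−jX_C): Z₂ = −j390 Ω
Parallel: Z = Z₁Z₂/(Z₁+Z₂), |Z| = 392 Ω, ∠Z = -82.4°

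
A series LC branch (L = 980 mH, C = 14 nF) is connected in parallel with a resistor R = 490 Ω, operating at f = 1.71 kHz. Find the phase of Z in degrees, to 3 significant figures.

7.20°

ω = 2πf = 10740 rad/s
X_L = ωL = 10500 Ω
X_C = 1/(ωC) = 6650 Ω
Branch 1: Z₁ = R = 490 Ω
Branch 2 (series LC): Z₂ = j(X_L − X_C) = j3880 Ω
Parallel: Z = Z₁Z₂/(Z₁+Z₂), |Z| = 486 Ω, ∠Z = 7.20°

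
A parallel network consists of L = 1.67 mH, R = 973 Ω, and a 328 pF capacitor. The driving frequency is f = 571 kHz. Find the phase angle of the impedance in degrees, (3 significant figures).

ω = 2πf = 3.588e+06 rad/s
X_L = ωL = 5990 Ω
X_C = 1/(ωC) = 850 Ω
Parallel: admittances add. Y = 1/R + 1/(jωL) + jωC
Y = (0.00103 + j0.00101) S
|Y| = 0.00144 S → |Z| = 1/|Y| = 694 Ω, ∠Z = −∠Y = -44.5°

-44.5°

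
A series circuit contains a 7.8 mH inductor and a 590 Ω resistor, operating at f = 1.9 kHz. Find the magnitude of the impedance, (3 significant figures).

597 Ω

ω = 2πf = 11940 rad/s
X_L = ωL = 93.1 Ω
Z = 590 + j93.1 Ω
|Z| = √(590² + 93.1²) = 597 Ω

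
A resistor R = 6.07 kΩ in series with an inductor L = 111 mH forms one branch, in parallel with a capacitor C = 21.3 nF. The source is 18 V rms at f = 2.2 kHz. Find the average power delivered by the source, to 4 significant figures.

ω = 2πf = 13820 rad/s
X_L = ωL = 1534 Ω
X_C = 1/(ωC) = 3396 Ω
Branch 1 (R+jX_L): Z₁ = 6070 + j1534 Ω, |Z₁| = 6261 Ω
Branch 2 (−jX_C): Z₂ = −j3396 Ω
Parallel: Z = Z₁Z₂/(Z₁+Z₂), |Z| = 3349 Ω, ∠Z = -58.76°
I = V/|Z| = 5.374 mA
P = VI cos φ = 18 × 0.005374 × cos(-58.76°) = 50.17 mW

50.17 mW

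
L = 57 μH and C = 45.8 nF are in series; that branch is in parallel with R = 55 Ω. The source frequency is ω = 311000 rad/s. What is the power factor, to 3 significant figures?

X_L = ωL = 17.7 Ω
X_C = 1/(ωC) = 70.2 Ω
Branch 1: Z₁ = R = 55.0 Ω
Branch 2 (series LC): Z₂ = j(X_L − X_C) = −j52.5 Ω
Parallel: Z = Z₁Z₂/(Z₁+Z₂), |Z| = 38.0 Ω, ∠Z = -46.3°
cos φ = cos(-46.3°) = 0.690

0.690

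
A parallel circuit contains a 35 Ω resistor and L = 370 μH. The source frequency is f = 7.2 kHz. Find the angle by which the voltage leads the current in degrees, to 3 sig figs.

ω = 2πf = 45240 rad/s
X_L = ωL = 16.7 Ω
Parallel: admittances add. Y = 1/R + 1/(jωL)
Y = (0.0286 − j0.0597) S
|Y| = 0.0662 S → |Z| = 1/|Y| = 15.1 Ω, ∠Z = −∠Y = 64.4°

64.4°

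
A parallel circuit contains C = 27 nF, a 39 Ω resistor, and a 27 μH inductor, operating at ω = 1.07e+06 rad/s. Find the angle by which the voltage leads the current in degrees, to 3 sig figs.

12.6°

X_L = ωL = 28.9 Ω
X_C = 1/(ωC) = 34.6 Ω
Parallel: admittances add. Y = 1/R + 1/(jωL) + jωC
Y = (0.0256 − j0.00572) S
|Y| = 0.0263 S → |Z| = 1/|Y| = 38.1 Ω, ∠Z = −∠Y = 12.6°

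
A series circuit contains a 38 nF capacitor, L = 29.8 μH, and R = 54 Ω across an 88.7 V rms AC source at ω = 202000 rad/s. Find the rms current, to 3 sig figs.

655 mA

X_L = ωL = 6.02 Ω
X_C = 1/(ωC) = 130 Ω
Net reactance X = X_L − X_C = -124 Ω
Z = 54.0 − j124 Ω
|Z| = √(54.0² + 124²) = 135 Ω
I = V/|Z| = 88.7/135 = 655 mA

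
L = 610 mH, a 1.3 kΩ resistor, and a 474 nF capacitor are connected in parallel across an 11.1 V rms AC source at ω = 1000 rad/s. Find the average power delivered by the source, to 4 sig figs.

X_L = ωL = 610.0 Ω
X_C = 1/(ωC) = 2110 Ω
Parallel: admittances add. Y = 1/R + 1/(jωL) + jωC
Y = (0.0007692 − j0.001165) S
|Y| = 0.001396 S → |Z| = 1/|Y| = 716.2 Ω, ∠Z = −∠Y = 56.57°
I = V/|Z| = 15.50 mA
P = VI cos φ = 11.1 × 0.01550 × cos(56.57°) = 94.78 mW

94.78 mW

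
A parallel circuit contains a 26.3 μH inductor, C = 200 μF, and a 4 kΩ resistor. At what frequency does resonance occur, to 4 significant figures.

ω₀ = 1/√(LC) = 1/√(2.63e-05 × 0.0002) = 13790 rad/s
f₀ = ω₀/(2π) = 2.194 kHz

2.194 kHz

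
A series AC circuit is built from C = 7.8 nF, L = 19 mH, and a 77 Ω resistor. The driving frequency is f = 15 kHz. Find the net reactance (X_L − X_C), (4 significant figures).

430.4 Ω

ω = 2πf = 94250 rad/s
X_L = ωL = 1791 Ω
X_C = 1/(ωC) = 1360 Ω
X = 1791 − 1360 = 430.4 Ω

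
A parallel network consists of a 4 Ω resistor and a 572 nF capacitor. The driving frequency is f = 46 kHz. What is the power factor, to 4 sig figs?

ω = 2πf = 289000 rad/s
X_C = 1/(ωC) = 6.049 Ω
Parallel: admittances add. Y = 1/R + jωC
Y = (0.2500 + j0.1653) S
|Y| = 0.2997 S → |Z| = 1/|Y| = 3.336 Ω, ∠Z = −∠Y = -33.48°
cos φ = cos(-33.48°) = 0.8341

0.8341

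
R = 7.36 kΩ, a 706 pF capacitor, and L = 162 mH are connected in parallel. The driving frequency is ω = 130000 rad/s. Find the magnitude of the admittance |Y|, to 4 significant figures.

142.9 μS

X_L = ωL = 21060 Ω
X_C = 1/(ωC) = 10900 Ω
Parallel: admittances add. Y = 1/R + 1/(jωL) + jωC
Y = (0.0001359 + j4.43e-05) S
|Y| = 0.0001429 S → |Z| = 1/|Y| = 6998 Ω, ∠Z = −∠Y = -18.06°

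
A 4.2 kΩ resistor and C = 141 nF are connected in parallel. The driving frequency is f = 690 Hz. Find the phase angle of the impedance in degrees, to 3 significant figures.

ω = 2πf = 4335 rad/s
X_C = 1/(ωC) = 1640 Ω
Parallel: admittances add. Y = 1/R + jωC
Y = (0.000238 + j0.000611) S
|Y| = 0.000656 S → |Z| = 1/|Y| = 1520 Ω, ∠Z = −∠Y = -68.7°

-68.7°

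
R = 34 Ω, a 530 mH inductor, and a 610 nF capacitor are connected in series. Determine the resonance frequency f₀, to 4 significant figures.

279.9 Hz

ω₀ = 1/√(LC) = 1/√(0.53 × 6.1e-07) = 1759 rad/s
f₀ = ω₀/(2π) = 279.9 Hz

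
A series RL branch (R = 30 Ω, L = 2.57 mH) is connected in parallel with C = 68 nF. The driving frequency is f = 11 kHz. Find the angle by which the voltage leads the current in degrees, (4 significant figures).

39.93°

ω = 2πf = 69120 rad/s
X_L = ωL = 177.6 Ω
X_C = 1/(ωC) = 212.8 Ω
Branch 1 (R+jX_L): Z₁ = 30.00 + j177.6 Ω, |Z₁| = 180.1 Ω
Branch 2 (−jX_C): Z₂ = −j212.8 Ω
Parallel: Z = Z₁Z₂/(Z₁+Z₂), |Z| = 829.5 Ω, ∠Z = 39.93°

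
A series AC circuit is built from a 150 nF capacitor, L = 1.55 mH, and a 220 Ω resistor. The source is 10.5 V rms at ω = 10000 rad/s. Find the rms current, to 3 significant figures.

15.3 mA

X_L = ωL = 15.5 Ω
X_C = 1/(ωC) = 667 Ω
Net reactance X = X_L − X_C = -651 Ω
Z = 220 − j651 Ω
|Z| = √(220² + 651²) = 687 Ω
I = V/|Z| = 10.5/687 = 15.3 mA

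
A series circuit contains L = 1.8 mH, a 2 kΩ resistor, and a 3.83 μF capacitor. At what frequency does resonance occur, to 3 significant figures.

1.92 kHz

ω₀ = 1/√(LC) = 1/√(0.0018 × 3.83e-06) = 12040 rad/s
f₀ = ω₀/(2π) = 1.92 kHz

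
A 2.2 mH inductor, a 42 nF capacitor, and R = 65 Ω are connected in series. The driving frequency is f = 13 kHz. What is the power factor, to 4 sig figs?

0.5026

ω = 2πf = 81680 rad/s
X_L = ωL = 179.7 Ω
X_C = 1/(ωC) = 291.5 Ω
Net reactance X = X_L − X_C = -111.8 Ω
Z = 65.00 − j111.8 Ω
|Z| = √(65.00² + 111.8²) = 129.3 Ω
∠Z = arctan(-111.8/65.00) = -59.83°
cos φ = cos(-59.83°) = 0.5026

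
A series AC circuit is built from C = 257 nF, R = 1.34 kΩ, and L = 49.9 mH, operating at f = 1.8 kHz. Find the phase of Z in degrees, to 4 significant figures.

ω = 2πf = 11310 rad/s
X_L = ωL = 564.4 Ω
X_C = 1/(ωC) = 344.0 Ω
Net reactance X = X_L − X_C = 220.3 Ω
Z = 1340 + j220.3 Ω
|Z| = √(1340² + 220.3²) = 1358 Ω
∠Z = arctan(220.3/1340) = 9.337°

9.337°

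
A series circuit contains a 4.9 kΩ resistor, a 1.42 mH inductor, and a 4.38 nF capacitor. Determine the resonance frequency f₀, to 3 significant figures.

63.8 kHz

ω₀ = 1/√(LC) = 1/√(0.00142 × 4.38e-09) = 401000 rad/s
f₀ = ω₀/(2π) = 63.8 kHz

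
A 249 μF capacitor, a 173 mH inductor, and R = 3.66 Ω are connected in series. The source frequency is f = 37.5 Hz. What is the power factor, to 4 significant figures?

0.1525

ω = 2πf = 235.6 rad/s
X_L = ωL = 40.76 Ω
X_C = 1/(ωC) = 17.04 Ω
Net reactance X = X_L − X_C = 23.72 Ω
Z = 3.660 + j23.72 Ω
|Z| = √(3.660² + 23.72²) = 24.00 Ω
∠Z = arctan(23.72/3.660) = 81.23°
cos φ = cos(81.23°) = 0.1525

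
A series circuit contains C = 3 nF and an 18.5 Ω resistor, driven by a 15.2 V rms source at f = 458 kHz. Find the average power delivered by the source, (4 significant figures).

ω = 2πf = 2.878e+06 rad/s
X_C = 1/(ωC) = 115.8 Ω
Z = 18.50 − j115.8 Ω
|Z| = √(18.50² + 115.8²) = 117.3 Ω
∠Z = arctan(-115.8/18.50) = -80.93°
I = V/|Z| = 129.6 mA
P = VI cos φ = 15.2 × 0.1296 × cos(-80.93°) = 310.6 mW

310.6 mW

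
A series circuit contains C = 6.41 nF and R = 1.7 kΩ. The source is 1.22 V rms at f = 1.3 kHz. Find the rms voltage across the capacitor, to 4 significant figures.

1.215 V

ω = 2πf = 8168 rad/s
X_C = 1/(ωC) = 19100 Ω
Z = 1700 − j19100 Ω
|Z| = √(1700² + 19100²) = 19170 Ω
I = V/|Z| = 63.62 μA
V_C = I·|Z_C| = 6.362e-05 × 19100 = 1.215 V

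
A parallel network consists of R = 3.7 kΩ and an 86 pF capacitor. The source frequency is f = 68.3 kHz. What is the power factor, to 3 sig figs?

0.991

ω = 2πf = 429100 rad/s
X_C = 1/(ωC) = 27100 Ω
Parallel: admittances add. Y = 1/R + jωC
Y = (0.000270 + j3.69e-05) S
|Y| = 0.000273 S → |Z| = 1/|Y| = 3670 Ω, ∠Z = −∠Y = -7.78°
cos φ = cos(-7.78°) = 0.991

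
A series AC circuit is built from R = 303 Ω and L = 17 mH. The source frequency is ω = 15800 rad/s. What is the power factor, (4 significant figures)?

0.7483

X_L = ωL = 268.6 Ω
Z = 303.0 + j268.6 Ω
|Z| = √(303.0² + 268.6²) = 404.9 Ω
∠Z = arctan(268.6/303.0) = 41.56°
cos φ = cos(41.56°) = 0.7483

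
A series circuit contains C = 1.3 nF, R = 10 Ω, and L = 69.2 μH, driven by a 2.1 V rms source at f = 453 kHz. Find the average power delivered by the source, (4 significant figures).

8.059 mW

ω = 2πf = 2.846e+06 rad/s
X_L = ωL = 197.0 Ω
X_C = 1/(ωC) = 270.3 Ω
Net reactance X = X_L − X_C = -73.30 Ω
Z = 10.00 − j73.30 Ω
|Z| = √(10.00² + 73.30²) = 73.97 Ω
∠Z = arctan(-73.30/10.00) = -82.23°
I = V/|Z| = 28.39 mA
P = VI cos φ = 2.1 × 0.02839 × cos(-82.23°) = 8.059 mW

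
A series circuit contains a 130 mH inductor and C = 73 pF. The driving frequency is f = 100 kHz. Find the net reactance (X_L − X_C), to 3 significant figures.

59900 Ω

ω = 2πf = 628300 rad/s
X_L = ωL = 81700 Ω
X_C = 1/(ωC) = 21800 Ω
X = 81700 − 21800 = 59900 Ω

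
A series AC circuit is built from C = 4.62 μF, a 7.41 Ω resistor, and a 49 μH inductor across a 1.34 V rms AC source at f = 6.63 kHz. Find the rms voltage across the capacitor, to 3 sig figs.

0.865 V

ω = 2πf = 41660 rad/s
X_L = ωL = 2.04 Ω
X_C = 1/(ωC) = 5.20 Ω
Net reactance X = X_L − X_C = -3.15 Ω
Z = 7.41 − j3.15 Ω
|Z| = √(7.41² + 3.15²) = 8.05 Ω
I = V/|Z| = 166 mA
V_C = I·|Z_C| = 0.166 × 5.20 = 0.865 V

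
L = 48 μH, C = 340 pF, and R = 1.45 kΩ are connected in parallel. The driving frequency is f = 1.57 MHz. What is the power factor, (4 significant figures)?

ω = 2πf = 9.865e+06 rad/s
X_L = ωL = 473.5 Ω
X_C = 1/(ωC) = 298.2 Ω
Parallel: admittances add. Y = 1/R + 1/(jωL) + jωC
Y = (0.0006897 + j0.001242) S
|Y| = 0.001421 S → |Z| = 1/|Y| = 703.9 Ω, ∠Z = −∠Y = -60.96°
cos φ = cos(-60.96°) = 0.4854

0.4854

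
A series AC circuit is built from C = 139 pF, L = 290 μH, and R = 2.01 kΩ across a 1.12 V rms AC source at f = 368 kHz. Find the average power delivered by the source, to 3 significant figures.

ω = 2πf = 2.312e+06 rad/s
X_L = ωL = 671 Ω
X_C = 1/(ωC) = 3110 Ω
Net reactance X = X_L − X_C = -2440 Ω
Z = 2010 − j2440 Ω
|Z| = √(2010² + 2440²) = 3160 Ω
∠Z = arctan(-2440/2010) = -50.5°
I = V/|Z| = 354 μA
P = VI cos φ = 1.12 × 0.000354 × cos(-50.5°) = 252 μW

252 μW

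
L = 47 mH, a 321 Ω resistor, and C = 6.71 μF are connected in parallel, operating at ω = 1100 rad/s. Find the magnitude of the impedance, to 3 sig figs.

80.9 Ω

X_L = ωL = 51.7 Ω
X_C = 1/(ωC) = 135 Ω
Parallel: admittances add. Y = 1/R + 1/(jωL) + jωC
Y = (0.00312 − j0.0120) S
|Y| = 0.0124 S → |Z| = 1/|Y| = 80.9 Ω, ∠Z = −∠Y = 75.4°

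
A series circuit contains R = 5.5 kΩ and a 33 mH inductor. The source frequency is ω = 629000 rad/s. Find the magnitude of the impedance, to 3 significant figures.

X_L = ωL = 20800 Ω
Z = 5500 + j20800 Ω
|Z| = √(5500² + 20800²) = 21500 Ω

21500 Ω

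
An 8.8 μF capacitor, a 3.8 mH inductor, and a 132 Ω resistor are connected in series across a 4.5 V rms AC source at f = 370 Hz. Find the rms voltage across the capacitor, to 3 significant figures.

1.59 V

ω = 2πf = 2325 rad/s
X_L = ωL = 8.83 Ω
X_C = 1/(ωC) = 48.9 Ω
Net reactance X = X_L − X_C = -40.0 Ω
Z = 132 − j40.0 Ω
|Z| = √(132² + 40.0²) = 138 Ω
I = V/|Z| = 32.6 mA
V_C = I·|Z_C| = 0.0326 × 48.9 = 1.59 V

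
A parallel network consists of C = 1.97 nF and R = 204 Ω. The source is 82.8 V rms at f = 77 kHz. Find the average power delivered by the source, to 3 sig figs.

ω = 2πf = 483800 rad/s
X_C = 1/(ωC) = 1050 Ω
Parallel: admittances add. Y = 1/R + jωC
Y = (0.00490 + j0.000953) S
|Y| = 0.00499 S → |Z| = 1/|Y| = 200 Ω, ∠Z = −∠Y = -11.0°
I = V/|Z| = 413 mA
P = VI cos φ = 82.8 × 0.413 × cos(-11.0°) = 33.6 W

33.6 W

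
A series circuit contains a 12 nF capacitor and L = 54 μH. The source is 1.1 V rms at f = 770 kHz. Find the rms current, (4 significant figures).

4.508 mA

ω = 2πf = 4.838e+06 rad/s
X_L = ωL = 261.3 Ω
X_C = 1/(ωC) = 17.22 Ω
Net reactance X = X_L − X_C = 244.0 Ω
Z = j244.0 Ω
|Z| = √(0² + 244.0²) = 244.0 Ω
I = V/|Z| = 1.1/244.0 = 4.508 mA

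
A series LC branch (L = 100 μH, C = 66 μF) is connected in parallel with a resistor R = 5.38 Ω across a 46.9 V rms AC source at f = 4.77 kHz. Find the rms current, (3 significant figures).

20.7 A

ω = 2πf = 29970 rad/s
X_L = ωL = 3.00 Ω
X_C = 1/(ωC) = 0.506 Ω
Branch 1: Z₁ = R = 5.38 Ω
Branch 2 (series LC): Z₂ = j(X_L − X_C) = j2.49 Ω
Parallel: Z = Z₁Z₂/(Z₁+Z₂), |Z| = 2.26 Ω, ∠Z = 65.2°
I = V/|Z| = 46.9/2.26 = 20.7 A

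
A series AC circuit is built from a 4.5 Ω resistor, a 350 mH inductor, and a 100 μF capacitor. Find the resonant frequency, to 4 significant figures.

26.90 Hz

ω₀ = 1/√(LC) = 1/√(0.35 × 0.0001) = 169.0 rad/s
f₀ = ω₀/(2π) = 26.90 Hz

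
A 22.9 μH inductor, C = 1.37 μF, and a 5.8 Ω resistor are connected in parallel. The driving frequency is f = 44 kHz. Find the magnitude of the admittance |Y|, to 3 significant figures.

280 mS

ω = 2πf = 276500 rad/s
X_L = ωL = 6.33 Ω
X_C = 1/(ωC) = 2.64 Ω
Parallel: admittances add. Y = 1/R + 1/(jωL) + jωC
Y = (0.172 + j0.221) S
|Y| = 0.280 S → |Z| = 1/|Y| = 3.57 Ω, ∠Z = −∠Y = -52.0°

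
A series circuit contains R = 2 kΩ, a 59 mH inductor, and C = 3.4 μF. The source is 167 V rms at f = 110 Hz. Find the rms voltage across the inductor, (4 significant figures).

3.344 V

ω = 2πf = 691.2 rad/s
X_L = ωL = 40.78 Ω
X_C = 1/(ωC) = 425.5 Ω
Net reactance X = X_L − X_C = -384.8 Ω
Z = 2000 − j384.8 Ω
|Z| = √(2000² + 384.8²) = 2037 Ω
I = V/|Z| = 82.00 mA
V_L = I·|Z_L| = 0.08200 × 40.78 = 3.344 V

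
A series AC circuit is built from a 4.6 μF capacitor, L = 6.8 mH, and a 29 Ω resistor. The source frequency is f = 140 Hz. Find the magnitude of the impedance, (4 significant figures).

242.9 Ω

ω = 2πf = 879.6 rad/s
X_L = ωL = 5.982 Ω
X_C = 1/(ωC) = 247.1 Ω
Net reactance X = X_L − X_C = -241.2 Ω
Z = 29.00 − j241.2 Ω
|Z| = √(29.00² + 241.2²) = 242.9 Ω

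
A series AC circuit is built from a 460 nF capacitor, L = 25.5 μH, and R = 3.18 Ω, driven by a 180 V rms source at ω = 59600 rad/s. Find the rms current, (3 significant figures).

5.13 A

X_L = ωL = 1.52 Ω
X_C = 1/(ωC) = 36.5 Ω
Net reactance X = X_L − X_C = -35.0 Ω
Z = 3.18 − j35.0 Ω
|Z| = √(3.18² + 35.0²) = 35.1 Ω
I = V/|Z| = 180/35.1 = 5.13 A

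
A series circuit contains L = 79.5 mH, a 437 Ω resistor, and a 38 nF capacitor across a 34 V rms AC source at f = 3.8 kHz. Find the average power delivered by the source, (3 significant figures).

ω = 2πf = 23880 rad/s
X_L = ωL = 1900 Ω
X_C = 1/(ωC) = 1100 Ω
Net reactance X = X_L − X_C = 796 Ω
Z = 437 + j796 Ω
|Z| = √(437² + 796²) = 908 Ω
∠Z = arctan(796/437) = 61.2°
I = V/|Z| = 37.4 mA
P = VI cos φ = 34 × 0.0374 × cos(61.2°) = 613 mW

613 mW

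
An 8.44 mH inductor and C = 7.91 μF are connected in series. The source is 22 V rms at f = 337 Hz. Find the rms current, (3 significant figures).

ω = 2πf = 2117 rad/s
X_L = ωL = 17.9 Ω
X_C = 1/(ωC) = 59.7 Ω
Net reactance X = X_L − X_C = -41.8 Ω
Z = − j41.8 Ω
|Z| = √(0² + 41.8²) = 41.8 Ω
I = V/|Z| = 22/41.8 = 526 mA

526 mA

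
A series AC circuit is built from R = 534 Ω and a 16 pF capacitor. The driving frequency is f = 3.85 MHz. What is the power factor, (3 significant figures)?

ω = 2πf = 2.419e+07 rad/s
X_C = 1/(ωC) = 2580 Ω
Z = 534 − j2580 Ω
|Z| = √(534² + 2580²) = 2640 Ω
∠Z = arctan(-2580/534) = -78.3°
cos φ = cos(-78.3°) = 0.202

0.202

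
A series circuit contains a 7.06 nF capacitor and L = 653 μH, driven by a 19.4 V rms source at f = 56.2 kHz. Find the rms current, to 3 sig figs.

114 mA

ω = 2πf = 353100 rad/s
X_L = ωL = 231 Ω
X_C = 1/(ωC) = 401 Ω
Net reactance X = X_L − X_C = -171 Ω
Z = − j171 Ω
|Z| = √(0² + 171²) = 171 Ω
I = V/|Z| = 19.4/171 = 114 mA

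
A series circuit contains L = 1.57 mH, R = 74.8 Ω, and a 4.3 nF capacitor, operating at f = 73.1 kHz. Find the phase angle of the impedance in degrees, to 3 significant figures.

70.8°

ω = 2πf = 459300 rad/s
X_L = ωL = 721 Ω
X_C = 1/(ωC) = 506 Ω
Net reactance X = X_L − X_C = 215 Ω
Z = 74.8 + j215 Ω
|Z| = √(74.8² + 215²) = 227 Ω
∠Z = arctan(215/74.8) = 70.8°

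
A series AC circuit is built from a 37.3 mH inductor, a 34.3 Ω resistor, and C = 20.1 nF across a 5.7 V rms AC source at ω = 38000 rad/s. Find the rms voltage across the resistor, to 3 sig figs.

X_L = ωL = 1420 Ω
X_C = 1/(ωC) = 1310 Ω
Net reactance X = X_L − X_C = 108 Ω
Z = 34.3 + j108 Ω
|Z| = √(34.3² + 108²) = 113 Ω
I = V/|Z| = 50.2 mA
V_R = I·|Z_R| = 0.0502 × 34.3 = 1.72 V

1.72 V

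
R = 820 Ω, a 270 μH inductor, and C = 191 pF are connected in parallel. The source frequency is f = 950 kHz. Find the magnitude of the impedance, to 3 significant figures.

754 Ω

ω = 2πf = 5.969e+06 rad/s
X_L = ωL = 1610 Ω
X_C = 1/(ωC) = 877 Ω
Parallel: admittances add. Y = 1/R + 1/(jωL) + jωC
Y = (0.00122 + j0.000520) S
|Y| = 0.00133 S → |Z| = 1/|Y| = 754 Ω, ∠Z = −∠Y = -23.1°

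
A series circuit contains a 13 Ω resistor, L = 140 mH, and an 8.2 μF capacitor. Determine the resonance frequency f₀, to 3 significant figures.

149 Hz

ω₀ = 1/√(LC) = 1/√(0.14 × 8.2e-06) = 933.3 rad/s
f₀ = ω₀/(2π) = 149 Hz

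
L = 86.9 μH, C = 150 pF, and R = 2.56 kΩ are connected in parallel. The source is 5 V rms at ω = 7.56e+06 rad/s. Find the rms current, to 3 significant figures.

X_L = ωL = 657 Ω
X_C = 1/(ωC) = 882 Ω
Parallel: admittances add. Y = 1/R + 1/(jωL) + jωC
Y = (0.000391 − j0.000388) S
|Y| = 0.000551 S → |Z| = 1/|Y| = 1820 Ω, ∠Z = −∠Y = 44.8°
I = V/|Z| = 5/1820 = 2.75 mA

2.75 mA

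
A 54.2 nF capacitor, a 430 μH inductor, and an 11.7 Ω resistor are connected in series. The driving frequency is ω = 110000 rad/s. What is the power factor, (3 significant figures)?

X_L = ωL = 47.3 Ω
X_C = 1/(ωC) = 168 Ω
Net reactance X = X_L − X_C = -120 Ω
Z = 11.7 − j120 Ω
|Z| = √(11.7² + 120²) = 121 Ω
∠Z = arctan(-120/11.7) = -84.5°
cos φ = cos(-84.5°) = 0.0967

0.0967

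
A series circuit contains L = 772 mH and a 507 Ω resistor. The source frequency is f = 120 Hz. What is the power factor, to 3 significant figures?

ω = 2πf = 754.0 rad/s
X_L = ωL = 582 Ω
Z = 507 + j582 Ω
|Z| = √(507² + 582²) = 772 Ω
∠Z = arctan(582/507) = 48.9°
cos φ = cos(48.9°) = 0.657

0.657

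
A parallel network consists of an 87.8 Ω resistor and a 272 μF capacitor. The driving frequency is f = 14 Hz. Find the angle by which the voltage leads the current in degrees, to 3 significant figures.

ω = 2πf = 87.96 rad/s
X_C = 1/(ωC) = 41.8 Ω
Parallel: admittances add. Y = 1/R + jωC
Y = (0.0114 + j0.0239) S
|Y| = 0.0265 S → |Z| = 1/|Y| = 37.7 Ω, ∠Z = −∠Y = -64.5°

-64.5°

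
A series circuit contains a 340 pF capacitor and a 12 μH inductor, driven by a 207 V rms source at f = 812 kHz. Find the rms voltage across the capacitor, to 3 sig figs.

232 V

ω = 2πf = 5.102e+06 rad/s
X_L = ωL = 61.2 Ω
X_C = 1/(ωC) = 576 Ω
Net reactance X = X_L − X_C = -515 Ω
Z = − j515 Ω
|Z| = √(0² + 515²) = 515 Ω
I = V/|Z| = 402 mA
V_C = I·|Z_C| = 0.402 × 576 = 232 V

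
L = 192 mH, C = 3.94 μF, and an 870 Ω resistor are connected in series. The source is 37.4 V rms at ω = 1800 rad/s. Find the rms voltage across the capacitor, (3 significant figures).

X_L = ωL = 346 Ω
X_C = 1/(ωC) = 141 Ω
Net reactance X = X_L − X_C = 205 Ω
Z = 870 + j205 Ω
|Z| = √(870² + 205²) = 894 Ω
I = V/|Z| = 41.8 mA
V_C = I·|Z_C| = 0.0418 × 141 = 5.90 V

5.90 V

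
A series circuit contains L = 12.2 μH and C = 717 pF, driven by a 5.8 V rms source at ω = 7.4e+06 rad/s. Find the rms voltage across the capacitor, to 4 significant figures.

X_L = ωL = 90.28 Ω
X_C = 1/(ωC) = 188.5 Ω
Net reactance X = X_L − X_C = -98.19 Ω
Z = − j98.19 Ω
|Z| = √(0² + 98.19²) = 98.19 Ω
I = V/|Z| = 59.07 mA
V_C = I·|Z_C| = 0.05907 × 188.5 = 11.13 V

11.13 V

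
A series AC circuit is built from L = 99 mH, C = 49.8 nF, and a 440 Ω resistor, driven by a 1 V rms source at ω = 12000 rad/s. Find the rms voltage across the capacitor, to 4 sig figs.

X_L = ωL = 1188 Ω
X_C = 1/(ωC) = 1673 Ω
Net reactance X = X_L − X_C = -485.4 Ω
Z = 440.0 − j485.4 Ω
|Z| = √(440.0² + 485.4²) = 655.1 Ω
I = V/|Z| = 1.526 mA
V_C = I·|Z_C| = 0.001526 × 1673 = 2.554 V

2.554 V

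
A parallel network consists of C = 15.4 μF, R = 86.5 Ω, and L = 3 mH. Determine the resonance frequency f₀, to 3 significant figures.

740 Hz

ω₀ = 1/√(LC) = 1/√(0.003 × 1.54e-05) = 4652 rad/s
f₀ = ω₀/(2π) = 740 Hz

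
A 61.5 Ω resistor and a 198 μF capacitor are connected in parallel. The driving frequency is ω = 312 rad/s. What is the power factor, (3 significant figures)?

0.255

X_C = 1/(ωC) = 16.2 Ω
Parallel: admittances add. Y = 1/R + jωC
Y = (0.0163 + j0.0618) S
|Y| = 0.0639 S → |Z| = 1/|Y| = 15.7 Ω, ∠Z = −∠Y = -75.3°
cos φ = cos(-75.3°) = 0.255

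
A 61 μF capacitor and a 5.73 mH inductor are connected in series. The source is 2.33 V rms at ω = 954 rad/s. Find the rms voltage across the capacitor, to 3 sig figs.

X_L = ωL = 5.47 Ω
X_C = 1/(ωC) = 17.2 Ω
Net reactance X = X_L − X_C = -11.7 Ω
Z = − j11.7 Ω
|Z| = √(0² + 11.7²) = 11.7 Ω
I = V/|Z| = 199 mA
V_C = I·|Z_C| = 0.199 × 17.2 = 3.42 V

3.42 V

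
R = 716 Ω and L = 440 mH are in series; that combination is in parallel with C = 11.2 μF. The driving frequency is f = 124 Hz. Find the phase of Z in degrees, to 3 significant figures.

ω = 2πf = 779.1 rad/s
X_L = ωL = 343 Ω
X_C = 1/(ωC) = 115 Ω
Branch 1 (R+jX_L): Z₁ = 716 + j343 Ω, |Z₁| = 794 Ω
Branch 2 (−jX_C): Z₂ = −j115 Ω
Parallel: Z = Z₁Z₂/(Z₁+Z₂), |Z| = 121 Ω, ∠Z = -82.1°

-82.1°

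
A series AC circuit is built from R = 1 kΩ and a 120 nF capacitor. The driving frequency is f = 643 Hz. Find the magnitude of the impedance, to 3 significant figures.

2290 Ω

ω = 2πf = 4040 rad/s
X_C = 1/(ωC) = 2060 Ω
Z = 1000 − j2060 Ω
|Z| = √(1000² + 2060²) = 2290 Ω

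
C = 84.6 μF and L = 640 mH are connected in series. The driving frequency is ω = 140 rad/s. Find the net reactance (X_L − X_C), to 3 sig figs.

5.17 Ω

X_L = ωL = 89.6 Ω
X_C = 1/(ωC) = 84.4 Ω
X = 89.6 − 84.4 = 5.17 Ω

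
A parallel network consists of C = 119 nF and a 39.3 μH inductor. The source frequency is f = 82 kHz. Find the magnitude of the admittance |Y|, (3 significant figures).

11.9 mS

ω = 2πf = 515200 rad/s
X_L = ωL = 20.2 Ω
X_C = 1/(ωC) = 16.3 Ω
Parallel: admittances add. Y = 1/(jωL) + jωC
Y = (0 + j0.0119) S
|Y| = 0.0119 S → |Z| = 1/|Y| = 83.9 Ω, ∠Z = −∠Y = -90.0°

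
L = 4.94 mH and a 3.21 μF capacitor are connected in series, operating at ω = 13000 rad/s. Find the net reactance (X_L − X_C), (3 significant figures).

40.3 Ω

X_L = ωL = 64.2 Ω
X_C = 1/(ωC) = 24.0 Ω
X = 64.2 − 24.0 = 40.3 Ω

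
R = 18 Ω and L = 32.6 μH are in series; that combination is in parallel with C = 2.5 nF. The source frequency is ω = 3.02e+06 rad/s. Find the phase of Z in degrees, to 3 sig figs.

51.7°

X_L = ωL = 98.5 Ω
X_C = 1/(ωC) = 132 Ω
Branch 1 (R+jX_L): Z₁ = 18.0 + j98.5 Ω, |Z₁| = 100 Ω
Branch 2 (−jX_C): Z₂ = −j132 Ω
Parallel: Z = Z₁Z₂/(Z₁+Z₂), |Z| = 345 Ω, ∠Z = 51.7°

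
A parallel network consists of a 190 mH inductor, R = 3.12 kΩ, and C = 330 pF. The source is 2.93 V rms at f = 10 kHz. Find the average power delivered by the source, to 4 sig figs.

2.752 mW

ω = 2πf = 62830 rad/s
X_L = ωL = 11940 Ω
X_C = 1/(ωC) = 48230 Ω
Parallel: admittances add. Y = 1/R + 1/(jωL) + jωC
Y = (0.0003205 − j6.303e-05) S
|Y| = 0.0003267 S → |Z| = 1/|Y| = 3061 Ω, ∠Z = −∠Y = 11.13°
I = V/|Z| = 957.1 μA
P = VI cos φ = 2.93 × 0.0009571 × cos(11.13°) = 2.752 mW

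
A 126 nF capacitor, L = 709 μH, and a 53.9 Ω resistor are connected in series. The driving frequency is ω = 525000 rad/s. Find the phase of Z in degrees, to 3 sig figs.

81.4°

X_L = ωL = 372 Ω
X_C = 1/(ωC) = 15.1 Ω
Net reactance X = X_L − X_C = 357 Ω
Z = 53.9 + j357 Ω
|Z| = √(53.9² + 357²) = 361 Ω
∠Z = arctan(357/53.9) = 81.4°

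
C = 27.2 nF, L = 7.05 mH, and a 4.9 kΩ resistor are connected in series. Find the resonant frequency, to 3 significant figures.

11.5 kHz

ω₀ = 1/√(LC) = 1/√(0.00705 × 2.72e-08) = 72210 rad/s
f₀ = ω₀/(2π) = 11.5 kHz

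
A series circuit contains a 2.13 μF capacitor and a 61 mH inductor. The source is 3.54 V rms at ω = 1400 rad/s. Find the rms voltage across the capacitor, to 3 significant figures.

4.75 V

X_L = ωL = 85.4 Ω
X_C = 1/(ωC) = 335 Ω
Net reactance X = X_L − X_C = -250 Ω
Z = − j250 Ω
|Z| = √(0² + 250²) = 250 Ω
I = V/|Z| = 14.2 mA
V_C = I·|Z_C| = 0.0142 × 335 = 4.75 V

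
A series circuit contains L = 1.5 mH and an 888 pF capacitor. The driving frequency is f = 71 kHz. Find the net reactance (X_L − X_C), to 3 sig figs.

-1860 Ω

ω = 2πf = 446100 rad/s
X_L = ωL = 669 Ω
X_C = 1/(ωC) = 2520 Ω
X = 669 − 2520 = -1860 Ω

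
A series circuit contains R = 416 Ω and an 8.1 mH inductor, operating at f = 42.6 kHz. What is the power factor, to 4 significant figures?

0.1884

ω = 2πf = 267700 rad/s
X_L = ωL = 2168 Ω
Z = 416.0 + j2168 Ω
|Z| = √(416.0² + 2168²) = 2208 Ω
∠Z = arctan(2168/416.0) = 79.14°
cos φ = cos(79.14°) = 0.1884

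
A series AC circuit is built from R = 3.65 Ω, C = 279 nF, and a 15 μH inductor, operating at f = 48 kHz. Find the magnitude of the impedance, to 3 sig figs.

8.22 Ω

ω = 2πf = 301600 rad/s
X_L = ωL = 4.52 Ω
X_C = 1/(ωC) = 11.9 Ω
Net reactance X = X_L − X_C = -7.36 Ω
Z = 3.65 − j7.36 Ω
|Z| = √(3.65² + 7.36²) = 8.22 Ω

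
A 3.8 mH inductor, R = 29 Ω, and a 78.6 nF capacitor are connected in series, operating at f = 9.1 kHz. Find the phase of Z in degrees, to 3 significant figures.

ω = 2πf = 57180 rad/s
X_L = ωL = 217 Ω
X_C = 1/(ωC) = 223 Ω
Net reactance X = X_L − X_C = -5.24 Ω
Z = 29.0 − j5.24 Ω
|Z| = √(29.0² + 5.24²) = 29.5 Ω
∠Z = arctan(-5.24/29.0) = -10.2°

-10.2°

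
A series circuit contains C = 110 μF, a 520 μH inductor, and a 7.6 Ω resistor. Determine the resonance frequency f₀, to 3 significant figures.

ω₀ = 1/√(LC) = 1/√(0.00052 × 0.00011) = 4181 rad/s
f₀ = ω₀/(2π) = 665 Hz

665 Hz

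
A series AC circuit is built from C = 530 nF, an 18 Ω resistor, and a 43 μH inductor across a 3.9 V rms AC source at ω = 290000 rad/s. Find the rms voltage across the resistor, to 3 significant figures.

X_L = ωL = 12.5 Ω
X_C = 1/(ωC) = 6.51 Ω
Net reactance X = X_L − X_C = 5.96 Ω
Z = 18.0 + j5.96 Ω
|Z| = √(18.0² + 5.96²) = 19.0 Ω
I = V/|Z| = 206 mA
V_R = I·|Z_R| = 0.206 × 18.0 = 3.70 V

3.70 V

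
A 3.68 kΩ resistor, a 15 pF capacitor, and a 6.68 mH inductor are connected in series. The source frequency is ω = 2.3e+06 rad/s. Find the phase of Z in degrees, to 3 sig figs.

X_L = ωL = 15400 Ω
X_C = 1/(ωC) = 29000 Ω
Net reactance X = X_L − X_C = -13600 Ω
Z = 3680 − j13600 Ω
|Z| = √(3680² + 13600²) = 14100 Ω
∠Z = arctan(-13600/3680) = -74.9°

-74.9°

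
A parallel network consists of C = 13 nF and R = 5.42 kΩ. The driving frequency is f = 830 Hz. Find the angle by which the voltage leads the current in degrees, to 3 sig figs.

ω = 2πf = 5215 rad/s
X_C = 1/(ωC) = 14800 Ω
Parallel: admittances add. Y = 1/R + jωC
Y = (0.000185 + j6.78e-05) S
|Y| = 0.000197 S → |Z| = 1/|Y| = 5090 Ω, ∠Z = −∠Y = -20.2°

-20.2°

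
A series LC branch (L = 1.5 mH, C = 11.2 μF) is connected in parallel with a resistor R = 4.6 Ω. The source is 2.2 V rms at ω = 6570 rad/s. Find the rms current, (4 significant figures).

X_L = ωL = 9.855 Ω
X_C = 1/(ωC) = 13.59 Ω
Branch 1: Z₁ = R = 4.600 Ω
Branch 2 (series LC): Z₂ = j(X_L − X_C) = −j3.735 Ω
Parallel: Z = Z₁Z₂/(Z₁+Z₂), |Z| = 2.900 Ω, ∠Z = -50.93°
I = V/|Z| = 2.2/2.900 = 758.7 mA

758.7 mA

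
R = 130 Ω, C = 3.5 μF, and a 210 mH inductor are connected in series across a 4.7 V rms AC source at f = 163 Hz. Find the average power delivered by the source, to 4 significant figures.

136.9 mW

ω = 2πf = 1024 rad/s
X_L = ωL = 215.1 Ω
X_C = 1/(ωC) = 279.0 Ω
Net reactance X = X_L − X_C = -63.90 Ω
Z = 130.0 − j63.90 Ω
|Z| = √(130.0² + 63.90²) = 144.9 Ω
∠Z = arctan(-63.90/130.0) = -26.18°
I = V/|Z| = 32.45 mA
P = VI cos φ = 4.7 × 0.03245 × cos(-26.18°) = 136.9 mW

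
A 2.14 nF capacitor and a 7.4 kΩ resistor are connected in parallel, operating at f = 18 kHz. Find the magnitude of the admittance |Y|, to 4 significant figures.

277.2 μS

ω = 2πf = 113100 rad/s
X_C = 1/(ωC) = 4132 Ω
Parallel: admittances add. Y = 1/R + jωC
Y = (0.0001351 + j0.0002420) S
|Y| = 0.0002772 S → |Z| = 1/|Y| = 3608 Ω, ∠Z = −∠Y = -60.82°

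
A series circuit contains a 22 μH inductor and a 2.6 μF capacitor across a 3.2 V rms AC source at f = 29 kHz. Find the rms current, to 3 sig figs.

1.69 A

ω = 2πf = 182200 rad/s
X_L = ωL = 4.01 Ω
X_C = 1/(ωC) = 2.11 Ω
Net reactance X = X_L − X_C = 1.90 Ω
Z = j1.90 Ω
|Z| = √(0² + 1.90²) = 1.90 Ω
I = V/|Z| = 3.2/1.90 = 1.69 A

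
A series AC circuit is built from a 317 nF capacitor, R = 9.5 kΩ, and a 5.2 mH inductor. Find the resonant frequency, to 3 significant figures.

ω₀ = 1/√(LC) = 1/√(0.0052 × 3.17e-07) = 24630 rad/s
f₀ = ω₀/(2π) = 3.92 kHz

3.92 kHz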